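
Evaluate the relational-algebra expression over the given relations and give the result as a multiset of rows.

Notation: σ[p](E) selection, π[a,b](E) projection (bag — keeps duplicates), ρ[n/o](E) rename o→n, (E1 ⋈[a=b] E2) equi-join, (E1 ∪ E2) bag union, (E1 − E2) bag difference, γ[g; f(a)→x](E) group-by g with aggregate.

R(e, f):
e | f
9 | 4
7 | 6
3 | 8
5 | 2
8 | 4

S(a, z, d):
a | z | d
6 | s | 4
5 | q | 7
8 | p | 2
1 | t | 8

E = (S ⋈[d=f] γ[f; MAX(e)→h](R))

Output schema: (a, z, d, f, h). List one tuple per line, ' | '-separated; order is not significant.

Subexpression sizes:
  S → 4
  R → 5
  γ[f; MAX(e)→h](R) → 4
  (S ⋈[d=f] γ[f; MAX(e)→h](R)) → 3

== RESULT ==
a | z | d | f | h
1 | t | 8 | 8 | 3
6 | s | 4 | 4 | 9
8 | p | 2 | 2 | 5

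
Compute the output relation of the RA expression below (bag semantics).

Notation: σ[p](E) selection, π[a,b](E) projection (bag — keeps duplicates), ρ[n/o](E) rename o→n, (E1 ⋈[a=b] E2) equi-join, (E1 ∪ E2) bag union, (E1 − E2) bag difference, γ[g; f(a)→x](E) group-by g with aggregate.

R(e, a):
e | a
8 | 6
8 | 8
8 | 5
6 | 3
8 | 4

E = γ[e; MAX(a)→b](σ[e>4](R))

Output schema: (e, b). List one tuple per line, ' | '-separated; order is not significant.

Stepwise |·|:
  R → 5
  σ[e>4](R) → 5
  γ[e; MAX(a)→b](σ[e>4](R)) → 2

== RESULT ==
e | b
6 | 3
8 | 8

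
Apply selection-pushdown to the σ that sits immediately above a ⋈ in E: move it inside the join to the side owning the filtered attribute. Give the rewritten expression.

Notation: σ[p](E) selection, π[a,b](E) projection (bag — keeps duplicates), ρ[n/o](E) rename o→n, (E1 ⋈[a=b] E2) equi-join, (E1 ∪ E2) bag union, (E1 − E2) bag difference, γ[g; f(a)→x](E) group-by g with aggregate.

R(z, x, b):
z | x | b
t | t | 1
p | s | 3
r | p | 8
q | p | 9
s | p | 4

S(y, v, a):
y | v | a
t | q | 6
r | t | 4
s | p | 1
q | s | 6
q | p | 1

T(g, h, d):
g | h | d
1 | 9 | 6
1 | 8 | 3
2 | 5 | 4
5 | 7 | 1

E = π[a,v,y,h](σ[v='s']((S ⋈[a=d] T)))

σ filters on v, owned by the left side.
E' = π[a,v,y,h]((σ[v='s'](S) ⋈[a=d] T))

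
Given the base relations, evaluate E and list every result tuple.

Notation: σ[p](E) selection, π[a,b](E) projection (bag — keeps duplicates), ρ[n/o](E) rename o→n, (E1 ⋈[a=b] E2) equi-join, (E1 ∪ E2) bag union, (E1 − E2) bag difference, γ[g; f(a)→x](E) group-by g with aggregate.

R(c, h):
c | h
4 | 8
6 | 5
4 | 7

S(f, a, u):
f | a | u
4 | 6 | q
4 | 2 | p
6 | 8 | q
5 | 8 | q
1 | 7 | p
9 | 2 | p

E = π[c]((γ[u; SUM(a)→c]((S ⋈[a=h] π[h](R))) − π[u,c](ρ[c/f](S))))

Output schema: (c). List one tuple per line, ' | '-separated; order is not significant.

Stepwise |·|:
  S → 6
  R → 3
  π[h](R) → 3
  (S ⋈[a=h] π[h](R)) → 3
  γ[u; SUM(a)→c]((S ⋈[a=h] π[h](R))) → 2
  S → 6
  ρ[c/f](S) → 6
  π[u,c](ρ[c/f](S)) → 6
  (γ[u; SUM(a)→c]((S ⋈[a=h] π[h](R))) − π[u,c](ρ[c/f](S))) → 2
  π[c]((γ[u; SUM(a)→c]((S ⋈[a=h] π[h](R))) − π[u,c](ρ[c/f](S)))) → 2

== RESULT ==
c
7
16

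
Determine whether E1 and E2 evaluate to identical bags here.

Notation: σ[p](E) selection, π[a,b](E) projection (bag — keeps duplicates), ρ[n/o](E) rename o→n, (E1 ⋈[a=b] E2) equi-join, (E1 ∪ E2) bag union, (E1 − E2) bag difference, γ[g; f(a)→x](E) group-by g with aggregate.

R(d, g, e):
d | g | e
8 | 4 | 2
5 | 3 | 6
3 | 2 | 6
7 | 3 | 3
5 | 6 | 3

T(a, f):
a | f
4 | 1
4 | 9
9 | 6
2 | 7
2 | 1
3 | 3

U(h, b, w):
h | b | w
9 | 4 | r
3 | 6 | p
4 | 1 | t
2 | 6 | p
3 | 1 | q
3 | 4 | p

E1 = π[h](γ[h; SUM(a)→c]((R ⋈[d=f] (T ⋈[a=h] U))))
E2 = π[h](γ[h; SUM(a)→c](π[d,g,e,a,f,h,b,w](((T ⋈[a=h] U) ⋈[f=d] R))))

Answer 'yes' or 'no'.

E1 row counts bottom-up:
  R → 5
  T → 6
  U → 6
  (T ⋈[a=h] U) → 8
  (R ⋈[d=f] (T ⋈[a=h] U)) → 4
  γ[h; SUM(a)→c]((R ⋈[d=f] (T ⋈[a=h] U))) → 2
  π[h](γ[h; SUM(a)→c]((R ⋈[d=f] (T ⋈[a=h] U)))) → 2
E2 row counts bottom-up:
  T → 6
  U → 6
  (T ⋈[a=h] U) → 8
  R → 5
  ((T ⋈[a=h] U) ⋈[f=d] R) → 4
  π[d,g,e,a,f,h,b,w](((T ⋈[a=h] U) ⋈[f=d] R)) → 4
  γ[h; SUM(a)→c](π[d,g,e,a,f,h,b,w](((T ⋈[a=h] U) ⋈[f=d] R))) → 2
  π[h](γ[h; SUM(a)→c](π[d,g,e,a,f,h,b,w](((T ⋈[a=h] U) ⋈[f=d] R)))) → 2

E1 and E2 produce the same multiset:
h
2
3

yes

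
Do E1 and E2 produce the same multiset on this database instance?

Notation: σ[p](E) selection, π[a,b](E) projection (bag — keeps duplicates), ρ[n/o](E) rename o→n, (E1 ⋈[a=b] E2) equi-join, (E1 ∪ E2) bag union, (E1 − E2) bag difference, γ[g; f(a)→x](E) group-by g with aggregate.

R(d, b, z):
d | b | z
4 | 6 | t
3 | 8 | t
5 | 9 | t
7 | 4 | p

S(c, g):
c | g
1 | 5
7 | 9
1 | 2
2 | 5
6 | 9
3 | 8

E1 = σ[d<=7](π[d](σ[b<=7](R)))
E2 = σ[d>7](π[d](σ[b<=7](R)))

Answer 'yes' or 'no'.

E1 subexpression sizes:
  R → 4
  σ[b<=7](R) → 2
  π[d](σ[b<=7](R)) → 2
  σ[d<=7](π[d](σ[b<=7](R))) → 2
E2 subexpression sizes:
  R → 4
  σ[b<=7](R) → 2
  π[d](σ[b<=7](R)) → 2
  σ[d>7](π[d](σ[b<=7](R))) → 0

E1 result:
d
4
7
E2 result:
d
(0 rows)
Witness: (7,) appears 1× in E1 but 0× in E2.

no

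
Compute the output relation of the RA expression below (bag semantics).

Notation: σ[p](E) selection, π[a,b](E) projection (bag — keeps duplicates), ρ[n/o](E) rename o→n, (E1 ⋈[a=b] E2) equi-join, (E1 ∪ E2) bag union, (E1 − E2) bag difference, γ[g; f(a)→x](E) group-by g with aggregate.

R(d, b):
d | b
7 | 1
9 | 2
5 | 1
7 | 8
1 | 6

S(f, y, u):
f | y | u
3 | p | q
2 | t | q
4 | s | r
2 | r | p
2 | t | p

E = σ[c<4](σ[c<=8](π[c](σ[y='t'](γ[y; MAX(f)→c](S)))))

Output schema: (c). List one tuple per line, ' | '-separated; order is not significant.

Per-node cardinality:
  S → 5
  γ[y; MAX(f)→c](S) → 4
  σ[y='t'](γ[y; MAX(f)→c](S)) → 1
  π[c](σ[y='t'](γ[y; MAX(f)→c](S))) → 1
  σ[c<=8](π[c](σ[y='t'](γ[y; MAX(f)→c](S)))) → 1
  σ[c<4](σ[c<=8](π[c](σ[y='t'](γ[y; MAX(f)→c](S))))) → 1

== RESULT ==
c
2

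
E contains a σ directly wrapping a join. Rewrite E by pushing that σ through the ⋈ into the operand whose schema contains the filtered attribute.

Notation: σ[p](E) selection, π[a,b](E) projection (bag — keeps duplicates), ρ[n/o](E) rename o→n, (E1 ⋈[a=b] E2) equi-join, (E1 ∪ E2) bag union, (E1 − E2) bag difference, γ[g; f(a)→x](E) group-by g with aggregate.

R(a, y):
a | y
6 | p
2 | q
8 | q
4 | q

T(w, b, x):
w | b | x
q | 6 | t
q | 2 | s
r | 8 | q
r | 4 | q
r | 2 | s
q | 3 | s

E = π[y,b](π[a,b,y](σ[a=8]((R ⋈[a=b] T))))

σ filters on a, owned by the left side.
E' = π[y,b](π[a,b,y]((σ[a=8](R) ⋈[a=b] T)))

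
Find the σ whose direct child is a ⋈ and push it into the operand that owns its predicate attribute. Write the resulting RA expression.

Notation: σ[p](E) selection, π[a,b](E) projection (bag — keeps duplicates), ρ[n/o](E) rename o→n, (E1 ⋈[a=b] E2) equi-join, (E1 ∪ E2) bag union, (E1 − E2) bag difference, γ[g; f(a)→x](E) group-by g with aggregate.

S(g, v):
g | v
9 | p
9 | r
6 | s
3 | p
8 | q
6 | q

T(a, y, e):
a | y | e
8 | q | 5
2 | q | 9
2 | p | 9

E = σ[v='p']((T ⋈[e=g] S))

σ filters on v, owned by the right side.
E' = (T ⋈[e=g] σ[v='p'](S))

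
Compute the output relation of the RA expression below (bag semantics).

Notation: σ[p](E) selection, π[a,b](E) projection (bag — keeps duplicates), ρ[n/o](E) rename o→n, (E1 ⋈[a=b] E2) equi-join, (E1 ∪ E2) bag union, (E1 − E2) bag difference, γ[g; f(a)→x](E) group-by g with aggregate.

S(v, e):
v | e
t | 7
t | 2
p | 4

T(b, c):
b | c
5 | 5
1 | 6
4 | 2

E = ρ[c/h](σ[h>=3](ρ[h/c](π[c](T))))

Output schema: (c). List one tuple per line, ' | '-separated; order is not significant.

Subexpression sizes:
  T → 3
  π[c](T) → 3
  ρ[h/c](π[c](T)) → 3
  σ[h>=3](ρ[h/c](π[c](T))) → 2
  ρ[c/h](σ[h>=3](ρ[h/c](π[c](T)))) → 2

== RESULT ==
c
5
6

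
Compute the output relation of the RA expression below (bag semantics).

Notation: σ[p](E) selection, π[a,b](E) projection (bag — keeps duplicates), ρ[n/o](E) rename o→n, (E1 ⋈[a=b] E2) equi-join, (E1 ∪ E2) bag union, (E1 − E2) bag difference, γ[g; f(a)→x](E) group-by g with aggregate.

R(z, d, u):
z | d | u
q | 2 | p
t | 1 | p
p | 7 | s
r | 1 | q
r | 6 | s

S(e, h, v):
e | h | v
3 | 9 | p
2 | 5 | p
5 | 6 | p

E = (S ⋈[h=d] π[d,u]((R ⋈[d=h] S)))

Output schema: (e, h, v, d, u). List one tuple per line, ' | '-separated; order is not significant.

Per-node cardinality:
  S → 3
  R → 5
  S → 3
  (R ⋈[d=h] S) → 1
  π[d,u]((R ⋈[d=h] S)) → 1
  (S ⋈[h=d] π[d,u]((R ⋈[d=h] S))) → 1

== RESULT ==
e | h | v | d | u
5 | 6 | p | 6 | s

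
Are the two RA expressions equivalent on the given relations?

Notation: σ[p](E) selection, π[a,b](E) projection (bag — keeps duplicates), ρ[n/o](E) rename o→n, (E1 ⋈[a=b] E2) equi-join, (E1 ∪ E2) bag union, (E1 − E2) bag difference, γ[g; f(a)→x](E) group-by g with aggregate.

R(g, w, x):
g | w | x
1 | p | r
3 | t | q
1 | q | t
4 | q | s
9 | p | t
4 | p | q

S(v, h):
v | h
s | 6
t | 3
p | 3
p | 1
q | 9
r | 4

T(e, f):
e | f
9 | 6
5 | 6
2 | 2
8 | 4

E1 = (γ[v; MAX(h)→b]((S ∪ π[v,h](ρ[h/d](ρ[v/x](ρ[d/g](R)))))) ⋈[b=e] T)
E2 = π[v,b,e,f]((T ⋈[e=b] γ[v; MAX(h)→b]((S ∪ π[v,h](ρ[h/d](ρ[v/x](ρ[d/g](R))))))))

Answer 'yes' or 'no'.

E1 subexpression sizes:
  S → 6
  R → 6
  ρ[d/g](R) → 6
  ρ[v/x](ρ[d/g](R)) → 6
  ρ[h/d](ρ[v/x](ρ[d/g](R))) → 6
  π[v,h](ρ[h/d](ρ[v/x](ρ[d/g](R)))) → 6
  (S ∪ π[v,h](ρ[h/d](ρ[v/x](ρ[d/g](R))))) → 12
  γ[v; MAX(h)→b]((S ∪ π[v,h](ρ[h/d](ρ[v/x](ρ[d/g](R)))))) → 5
  T → 4
  (γ[v; MAX(h)→b]((S ∪ π[v,h](ρ[h/d](ρ[v/x](ρ[d/g](R)))))) ⋈[b=e] T) → 2
E2 subexpression sizes:
  T → 4
  S → 6
  R → 6
  ρ[d/g](R) → 6
  ρ[v/x](ρ[d/g](R)) → 6
  ρ[h/d](ρ[v/x](ρ[d/g](R))) → 6
  π[v,h](ρ[h/d](ρ[v/x](ρ[d/g](R)))) → 6
  (S ∪ π[v,h](ρ[h/d](ρ[v/x](ρ[d/g](R))))) → 12
  γ[v; MAX(h)→b]((S ∪ π[v,h](ρ[h/d](ρ[v/x](ρ[d/g](R)))))) → 5
  (T ⋈[e=b] γ[v; MAX(h)→b]((S ∪ π[v,h](ρ[h/d](ρ[v/x](ρ[d/g](R))))))) → 2
  π[v,b,e,f]((T ⋈[e=b] γ[v; MAX(h)→b]((S ∪ π[v,h](ρ[h/d](ρ[v/x](ρ[d/g](R)))))))) → 2

E1 and E2 produce the same multiset:
v | b | e | f
q | 9 | 9 | 6
t | 9 | 9 | 6

yes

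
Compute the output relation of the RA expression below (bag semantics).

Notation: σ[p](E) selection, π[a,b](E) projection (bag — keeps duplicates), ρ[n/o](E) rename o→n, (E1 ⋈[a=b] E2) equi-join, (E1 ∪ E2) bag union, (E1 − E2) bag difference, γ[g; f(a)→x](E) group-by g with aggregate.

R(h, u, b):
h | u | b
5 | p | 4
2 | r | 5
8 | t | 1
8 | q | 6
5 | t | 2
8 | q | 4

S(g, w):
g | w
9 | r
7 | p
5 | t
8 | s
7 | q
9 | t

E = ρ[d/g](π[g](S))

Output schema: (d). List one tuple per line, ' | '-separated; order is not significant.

Subexpression sizes:
  S → 6
  π[g](S) → 6
  ρ[d/g](π[g](S)) → 6

== RESULT ==
d
5
7
7
8
9
9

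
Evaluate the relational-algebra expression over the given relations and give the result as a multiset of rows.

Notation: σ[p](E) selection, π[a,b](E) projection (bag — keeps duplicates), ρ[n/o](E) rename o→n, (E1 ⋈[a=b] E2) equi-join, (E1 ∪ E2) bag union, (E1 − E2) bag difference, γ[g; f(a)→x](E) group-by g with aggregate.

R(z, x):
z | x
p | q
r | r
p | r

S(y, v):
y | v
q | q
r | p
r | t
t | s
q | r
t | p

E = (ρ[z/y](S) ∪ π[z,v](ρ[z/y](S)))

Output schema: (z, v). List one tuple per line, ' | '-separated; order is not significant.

Subexpression sizes:
  S → 6
  ρ[z/y](S) → 6
  S → 6
  ρ[z/y](S) → 6
  π[z,v](ρ[z/y](S)) → 6
  (ρ[z/y](S) ∪ π[z,v](ρ[z/y](S))) → 12

== RESULT ==
z | v
q | q
q | q
q | r
q | r
r | p
r | p
r | t
r | t
t | p
t | p
t | s
t | s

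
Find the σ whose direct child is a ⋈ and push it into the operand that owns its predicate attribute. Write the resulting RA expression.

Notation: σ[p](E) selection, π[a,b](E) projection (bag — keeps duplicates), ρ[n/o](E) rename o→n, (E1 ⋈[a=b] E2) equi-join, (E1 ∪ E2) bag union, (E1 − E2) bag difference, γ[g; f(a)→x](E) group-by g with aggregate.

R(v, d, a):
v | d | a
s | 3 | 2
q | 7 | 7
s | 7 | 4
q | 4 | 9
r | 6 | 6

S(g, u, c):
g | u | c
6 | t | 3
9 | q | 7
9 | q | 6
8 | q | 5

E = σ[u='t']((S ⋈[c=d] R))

σ filters on u, owned by the left side.
E' = (σ[u='t'](S) ⋈[c=d] R)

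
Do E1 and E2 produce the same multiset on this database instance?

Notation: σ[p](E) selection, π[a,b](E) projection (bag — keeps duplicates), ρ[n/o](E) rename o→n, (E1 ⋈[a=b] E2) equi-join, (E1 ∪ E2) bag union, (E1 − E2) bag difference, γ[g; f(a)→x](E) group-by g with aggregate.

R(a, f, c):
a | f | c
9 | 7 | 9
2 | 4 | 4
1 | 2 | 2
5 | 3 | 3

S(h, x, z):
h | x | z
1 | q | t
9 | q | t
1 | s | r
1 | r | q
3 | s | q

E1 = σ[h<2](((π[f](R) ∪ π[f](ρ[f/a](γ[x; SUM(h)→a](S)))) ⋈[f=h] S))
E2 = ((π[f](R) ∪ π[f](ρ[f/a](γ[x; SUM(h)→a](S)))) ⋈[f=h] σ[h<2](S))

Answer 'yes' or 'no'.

E1 row counts bottom-up:
  R → 4
  π[f](R) → 4
  S → 5
  γ[x; SUM(h)→a](S) → 3
  ρ[f/a](γ[x; SUM(h)→a](S)) → 3
  π[f](ρ[f/a](γ[x; SUM(h)→a](S))) → 3
  (π[f](R) ∪ π[f](ρ[f/a](γ[x; SUM(h)→a](S)))) → 7
  S → 5
  ((π[f](R) ∪ π[f](ρ[f/a](γ[x; SUM(h)→a](S)))) ⋈[f=h] S) → 4
  σ[h<2](((π[f](R) ∪ π[f](ρ[f/a](γ[x; SUM(h)→a](S)))) ⋈[f=h] S)) → 3
E2 row counts bottom-up:
  R → 4
  π[f](R) → 4
  S → 5
  γ[x; SUM(h)→a](S) → 3
  ρ[f/a](γ[x; SUM(h)→a](S)) → 3
  π[f](ρ[f/a](γ[x; SUM(h)→a](S))) → 3
  (π[f](R) ∪ π[f](ρ[f/a](γ[x; SUM(h)→a](S)))) → 7
  S → 5
  σ[h<2](S) → 3
  ((π[f](R) ∪ π[f](ρ[f/a](γ[x; SUM(h)→a](S)))) ⋈[f=h] σ[h<2](S)) → 3

E1 and E2 produce the same multiset:
f | h | x | z
1 | 1 | q | t
1 | 1 | r | q
1 | 1 | s | r

yes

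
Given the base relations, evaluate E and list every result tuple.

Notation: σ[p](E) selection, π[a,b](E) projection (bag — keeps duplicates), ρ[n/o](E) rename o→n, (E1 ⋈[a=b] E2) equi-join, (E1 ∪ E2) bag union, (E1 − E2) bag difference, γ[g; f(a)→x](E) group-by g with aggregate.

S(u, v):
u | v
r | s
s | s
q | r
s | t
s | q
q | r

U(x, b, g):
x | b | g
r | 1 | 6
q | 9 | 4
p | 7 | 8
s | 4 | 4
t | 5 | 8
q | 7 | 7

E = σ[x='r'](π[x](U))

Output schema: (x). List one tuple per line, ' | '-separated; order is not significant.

Row counts bottom-up:
  U → 6
  π[x](U) → 6
  σ[x='r'](π[x](U)) → 1

== RESULT ==
x
r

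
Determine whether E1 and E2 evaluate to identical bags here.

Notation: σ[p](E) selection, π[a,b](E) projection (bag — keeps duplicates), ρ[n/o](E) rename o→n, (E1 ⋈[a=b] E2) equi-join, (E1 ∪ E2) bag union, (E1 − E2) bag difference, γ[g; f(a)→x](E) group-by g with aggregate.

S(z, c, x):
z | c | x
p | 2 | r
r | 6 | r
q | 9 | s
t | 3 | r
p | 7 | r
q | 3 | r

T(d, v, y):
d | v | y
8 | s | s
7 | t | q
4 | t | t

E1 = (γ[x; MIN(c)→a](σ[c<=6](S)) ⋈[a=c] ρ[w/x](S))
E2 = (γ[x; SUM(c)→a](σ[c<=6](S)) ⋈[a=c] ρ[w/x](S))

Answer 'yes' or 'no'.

E1 per-node cardinality:
  S → 6
  σ[c<=6](S) → 4
  γ[x; MIN(c)→a](σ[c<=6](S)) → 1
  S → 6
  ρ[w/x](S) → 6
  (γ[x; MIN(c)→a](σ[c<=6](S)) ⋈[a=c] ρ[w/x](S)) → 1
E2 per-node cardinality:
  S → 6
  σ[c<=6](S) → 4
  γ[x; SUM(c)→a](σ[c<=6](S)) → 1
  S → 6
  ρ[w/x](S) → 6
  (γ[x; SUM(c)→a](σ[c<=6](S)) ⋈[a=c] ρ[w/x](S)) → 0

E1 result:
x | a | z | c | w
r | 2 | p | 2 | r
E2 result:
x | a | z | c | w
(0 rows)
Witness: ('r', 2, 'p', 2, 'r') appears 1× in E1 but 0× in E2.

no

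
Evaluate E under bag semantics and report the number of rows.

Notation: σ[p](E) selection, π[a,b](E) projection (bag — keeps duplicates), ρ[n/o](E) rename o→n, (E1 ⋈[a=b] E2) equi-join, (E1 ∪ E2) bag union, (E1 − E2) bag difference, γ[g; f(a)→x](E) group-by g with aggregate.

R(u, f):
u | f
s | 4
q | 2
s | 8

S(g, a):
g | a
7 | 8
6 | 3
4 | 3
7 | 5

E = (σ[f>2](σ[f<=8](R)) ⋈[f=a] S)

Per-node cardinality:
  R → 3
  σ[f<=8](R) → 3
  σ[f>2](σ[f<=8](R)) → 2
  S → 4
  (σ[f>2](σ[f<=8](R)) ⋈[f=a] S) → 1

|E| = 1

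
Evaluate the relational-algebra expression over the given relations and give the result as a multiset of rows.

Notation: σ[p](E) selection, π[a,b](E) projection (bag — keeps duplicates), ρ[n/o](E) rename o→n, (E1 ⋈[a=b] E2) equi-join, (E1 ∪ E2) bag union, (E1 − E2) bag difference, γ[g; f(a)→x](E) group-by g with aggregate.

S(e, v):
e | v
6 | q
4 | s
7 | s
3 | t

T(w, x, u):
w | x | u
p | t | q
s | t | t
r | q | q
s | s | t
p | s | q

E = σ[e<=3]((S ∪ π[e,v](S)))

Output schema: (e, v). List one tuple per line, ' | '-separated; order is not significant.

Stepwise |·|:
  S → 4
  S → 4
  π[e,v](S) → 4
  (S ∪ π[e,v](S)) → 8
  σ[e<=3]((S ∪ π[e,v](S))) → 2

== RESULT ==
e | v
3 | t
3 | t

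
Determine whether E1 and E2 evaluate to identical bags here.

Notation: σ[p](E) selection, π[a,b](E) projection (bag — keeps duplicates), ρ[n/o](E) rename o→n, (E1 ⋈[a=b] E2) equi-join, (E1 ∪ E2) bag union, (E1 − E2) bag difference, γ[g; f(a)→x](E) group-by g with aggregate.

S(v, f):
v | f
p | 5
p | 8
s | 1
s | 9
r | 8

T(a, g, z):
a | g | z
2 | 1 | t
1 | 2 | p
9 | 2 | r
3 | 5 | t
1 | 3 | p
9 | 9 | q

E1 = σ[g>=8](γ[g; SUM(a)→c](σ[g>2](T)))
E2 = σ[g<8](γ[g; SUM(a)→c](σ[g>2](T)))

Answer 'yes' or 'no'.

E1 row counts bottom-up:
  T → 6
  σ[g>2](T) → 3
  γ[g; SUM(a)→c](σ[g>2](T)) → 3
  σ[g>=8](γ[g; SUM(a)→c](σ[g>2](T))) → 1
E2 row counts bottom-up:
  T → 6
  σ[g>2](T) → 3
  γ[g; SUM(a)→c](σ[g>2](T)) → 3
  σ[g<8](γ[g; SUM(a)→c](σ[g>2](T))) → 2

E1 result:
g | c
9 | 9
E2 result:
g | c
3 | 1
5 | 3
Witness: (3, 1) appears 0× in E1 but 1× in E2.

no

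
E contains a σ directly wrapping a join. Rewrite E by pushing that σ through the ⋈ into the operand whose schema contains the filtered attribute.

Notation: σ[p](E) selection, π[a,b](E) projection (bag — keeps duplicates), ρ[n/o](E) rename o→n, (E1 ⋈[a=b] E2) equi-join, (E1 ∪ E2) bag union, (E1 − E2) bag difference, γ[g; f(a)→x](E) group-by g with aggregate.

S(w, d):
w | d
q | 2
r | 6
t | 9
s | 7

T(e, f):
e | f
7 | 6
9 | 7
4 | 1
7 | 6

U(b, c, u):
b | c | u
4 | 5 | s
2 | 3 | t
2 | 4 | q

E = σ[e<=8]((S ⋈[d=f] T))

σ filters on e, owned by the right side.
E' = (S ⋈[d=f] σ[e<=8](T))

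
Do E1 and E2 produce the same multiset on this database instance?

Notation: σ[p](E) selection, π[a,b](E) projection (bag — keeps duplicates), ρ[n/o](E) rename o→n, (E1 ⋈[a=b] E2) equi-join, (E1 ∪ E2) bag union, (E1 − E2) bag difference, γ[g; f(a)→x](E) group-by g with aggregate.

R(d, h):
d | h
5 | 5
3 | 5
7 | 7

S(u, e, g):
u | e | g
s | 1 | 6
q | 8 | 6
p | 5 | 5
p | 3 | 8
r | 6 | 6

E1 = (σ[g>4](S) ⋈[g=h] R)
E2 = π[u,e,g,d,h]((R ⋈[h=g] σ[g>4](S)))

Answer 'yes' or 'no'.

E1 per-node cardinality:
  S → 5
  σ[g>4](S) → 5
  R → 3
  (σ[g>4](S) ⋈[g=h] R) → 2
E2 per-node cardinality:
  R → 3
  S → 5
  σ[g>4](S) → 5
  (R ⋈[h=g] σ[g>4](S)) → 2
  π[u,e,g,d,h]((R ⋈[h=g] σ[g>4](S))) → 2

E1 and E2 produce the same multiset:
u | e | g | d | h
p | 5 | 5 | 3 | 5
p | 5 | 5 | 5 | 5

yes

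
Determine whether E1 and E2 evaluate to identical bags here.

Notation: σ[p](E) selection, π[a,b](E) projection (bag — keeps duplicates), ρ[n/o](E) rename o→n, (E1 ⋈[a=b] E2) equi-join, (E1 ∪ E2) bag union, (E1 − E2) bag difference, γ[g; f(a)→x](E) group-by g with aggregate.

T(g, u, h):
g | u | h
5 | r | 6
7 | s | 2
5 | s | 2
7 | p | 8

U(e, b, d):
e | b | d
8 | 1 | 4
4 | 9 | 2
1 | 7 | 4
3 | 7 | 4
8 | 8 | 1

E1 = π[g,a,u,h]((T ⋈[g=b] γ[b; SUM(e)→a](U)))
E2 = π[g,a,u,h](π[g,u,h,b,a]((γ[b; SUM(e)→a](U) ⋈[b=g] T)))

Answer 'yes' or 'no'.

E1 row counts bottom-up:
  T → 4
  U → 5
  γ[b; SUM(e)→a](U) → 4
  (T ⋈[g=b] γ[b; SUM(e)→a](U)) → 2
  π[g,a,u,h]((T ⋈[g=b] γ[b; SUM(e)→a](U))) → 2
E2 row counts bottom-up:
  U → 5
  γ[b; SUM(e)→a](U) → 4
  T → 4
  (γ[b; SUM(e)→a](U) ⋈[b=g] T) → 2
  π[g,u,h,b,a]((γ[b; SUM(e)→a](U) ⋈[b=g] T)) → 2
  π[g,a,u,h](π[g,u,h,b,a]((γ[b; SUM(e)→a](U) ⋈[b=g] T))) → 2

E1 and E2 produce the same multiset:
g | a | u | h
7 | 4 | p | 8
7 | 4 | s | 2

yes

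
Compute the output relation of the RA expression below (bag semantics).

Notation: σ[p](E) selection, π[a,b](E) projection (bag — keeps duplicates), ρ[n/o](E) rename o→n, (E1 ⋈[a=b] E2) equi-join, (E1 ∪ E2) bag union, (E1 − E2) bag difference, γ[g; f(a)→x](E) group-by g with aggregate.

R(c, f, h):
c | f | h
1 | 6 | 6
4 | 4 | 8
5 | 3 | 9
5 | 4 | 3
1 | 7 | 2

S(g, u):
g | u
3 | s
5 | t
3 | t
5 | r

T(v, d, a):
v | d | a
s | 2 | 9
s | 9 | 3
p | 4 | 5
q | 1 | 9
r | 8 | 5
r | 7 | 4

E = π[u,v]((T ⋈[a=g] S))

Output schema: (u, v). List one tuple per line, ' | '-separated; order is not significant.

Per-node cardinality:
  T → 6
  S → 4
  (T ⋈[a=g] S) → 6
  π[u,v]((T ⋈[a=g] S)) → 6

== RESULT ==
u | v
r | p
r | r
s | s
t | p
t | r
t | s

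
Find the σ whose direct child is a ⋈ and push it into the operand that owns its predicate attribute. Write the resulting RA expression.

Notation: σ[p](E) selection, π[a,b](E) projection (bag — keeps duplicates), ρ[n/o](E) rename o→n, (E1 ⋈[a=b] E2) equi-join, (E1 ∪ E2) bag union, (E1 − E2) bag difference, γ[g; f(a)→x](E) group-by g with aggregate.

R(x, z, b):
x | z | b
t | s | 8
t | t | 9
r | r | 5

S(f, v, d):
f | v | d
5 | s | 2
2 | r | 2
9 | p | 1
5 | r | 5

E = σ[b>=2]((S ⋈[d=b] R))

σ filters on b, owned by the right side.
E' = (S ⋈[d=b] σ[b>=2](R))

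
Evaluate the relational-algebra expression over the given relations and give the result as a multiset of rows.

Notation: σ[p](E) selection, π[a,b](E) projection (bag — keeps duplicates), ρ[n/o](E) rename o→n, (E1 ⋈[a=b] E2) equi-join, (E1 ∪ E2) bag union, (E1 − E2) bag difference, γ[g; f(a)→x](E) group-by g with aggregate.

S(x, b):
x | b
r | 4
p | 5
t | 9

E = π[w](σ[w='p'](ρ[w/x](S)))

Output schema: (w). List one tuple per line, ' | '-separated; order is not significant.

Per-node cardinality:
  S → 3
  ρ[w/x](S) → 3
  σ[w='p'](ρ[w/x](S)) → 1
  π[w](σ[w='p'](ρ[w/x](S))) → 1

== RESULT ==
w
p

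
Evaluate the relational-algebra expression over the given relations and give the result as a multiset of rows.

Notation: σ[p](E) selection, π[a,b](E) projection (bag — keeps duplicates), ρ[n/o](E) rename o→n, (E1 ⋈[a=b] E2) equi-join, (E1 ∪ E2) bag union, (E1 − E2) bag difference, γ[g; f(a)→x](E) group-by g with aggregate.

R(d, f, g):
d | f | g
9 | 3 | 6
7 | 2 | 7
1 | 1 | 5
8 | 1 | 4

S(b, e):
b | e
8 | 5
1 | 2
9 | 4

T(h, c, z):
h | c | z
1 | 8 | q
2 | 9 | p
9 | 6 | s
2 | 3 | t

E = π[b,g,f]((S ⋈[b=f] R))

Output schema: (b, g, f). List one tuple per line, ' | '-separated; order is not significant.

Per-node cardinality:
  S → 3
  R → 4
  (S ⋈[b=f] R) → 2
  π[b,g,f]((S ⋈[b=f] R)) → 2

== RESULT ==
b | g | f
1 | 4 | 1
1 | 5 | 1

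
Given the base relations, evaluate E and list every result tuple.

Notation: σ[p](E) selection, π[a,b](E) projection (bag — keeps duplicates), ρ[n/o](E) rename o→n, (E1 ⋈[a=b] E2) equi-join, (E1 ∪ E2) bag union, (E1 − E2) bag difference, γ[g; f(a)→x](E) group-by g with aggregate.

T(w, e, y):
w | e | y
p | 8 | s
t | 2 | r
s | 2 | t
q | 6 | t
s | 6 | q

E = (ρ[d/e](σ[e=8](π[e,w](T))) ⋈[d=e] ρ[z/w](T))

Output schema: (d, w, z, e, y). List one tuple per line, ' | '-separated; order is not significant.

Stepwise |·|:
  T → 5
  π[e,w](T) → 5
  σ[e=8](π[e,w](T)) → 1
  ρ[d/e](σ[e=8](π[e,w](T))) → 1
  T → 5
  ρ[z/w](T) → 5
  (ρ[d/e](σ[e=8](π[e,w](T))) ⋈[d=e] ρ[z/w](T)) → 1

== RESULT ==
d | w | z | e | y
8 | p | p | 8 | s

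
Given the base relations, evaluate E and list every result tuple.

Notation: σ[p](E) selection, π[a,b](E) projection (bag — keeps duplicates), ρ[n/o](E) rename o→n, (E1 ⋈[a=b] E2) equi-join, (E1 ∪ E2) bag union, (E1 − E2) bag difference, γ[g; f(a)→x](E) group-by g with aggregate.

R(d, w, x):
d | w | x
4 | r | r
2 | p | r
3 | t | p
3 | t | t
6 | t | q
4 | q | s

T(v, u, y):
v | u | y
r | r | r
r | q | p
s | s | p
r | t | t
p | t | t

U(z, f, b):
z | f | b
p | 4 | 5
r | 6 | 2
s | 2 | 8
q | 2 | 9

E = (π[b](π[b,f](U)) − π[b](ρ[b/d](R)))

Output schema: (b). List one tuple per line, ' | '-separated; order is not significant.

Per-node cardinality:
  U → 4
  π[b,f](U) → 4
  π[b](π[b,f](U)) → 4
  R → 6
  ρ[b/d](R) → 6
  π[b](ρ[b/d](R)) → 6
  (π[b](π[b,f](U)) − π[b](ρ[b/d](R))) → 3

== RESULT ==
b
5
8
9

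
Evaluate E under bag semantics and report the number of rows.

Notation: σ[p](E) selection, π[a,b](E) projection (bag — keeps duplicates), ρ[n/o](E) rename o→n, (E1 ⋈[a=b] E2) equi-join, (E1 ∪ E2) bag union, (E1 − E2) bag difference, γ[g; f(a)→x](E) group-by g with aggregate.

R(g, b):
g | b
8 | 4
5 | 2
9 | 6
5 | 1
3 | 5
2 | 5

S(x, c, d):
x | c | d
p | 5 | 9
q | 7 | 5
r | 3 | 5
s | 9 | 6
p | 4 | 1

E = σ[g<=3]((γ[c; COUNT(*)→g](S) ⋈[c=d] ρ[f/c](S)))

Subexpression sizes:
  S → 5
  γ[c; COUNT(*)→g](S) → 5
  S → 5
  ρ[f/c](S) → 5
  (γ[c; COUNT(*)→g](S) ⋈[c=d] ρ[f/c](S)) → 3
  σ[g<=3]((γ[c; COUNT(*)→g](S) ⋈[c=d] ρ[f/c](S))) → 3

|E| = 3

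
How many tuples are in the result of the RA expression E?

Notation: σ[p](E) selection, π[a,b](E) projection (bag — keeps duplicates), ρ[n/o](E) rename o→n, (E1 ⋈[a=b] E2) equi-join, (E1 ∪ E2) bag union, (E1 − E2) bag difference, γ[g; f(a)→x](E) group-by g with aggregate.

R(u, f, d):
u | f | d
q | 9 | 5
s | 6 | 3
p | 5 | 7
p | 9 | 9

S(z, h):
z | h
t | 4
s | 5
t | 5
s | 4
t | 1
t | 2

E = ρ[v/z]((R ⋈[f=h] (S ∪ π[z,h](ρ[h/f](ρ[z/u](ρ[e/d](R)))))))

Per-node cardinality:
  R → 4
  S → 6
  R → 4
  ρ[e/d](R) → 4
  ρ[z/u](ρ[e/d](R)) → 4
  ρ[h/f](ρ[z/u](ρ[e/d](R))) → 4
  π[z,h](ρ[h/f](ρ[z/u](ρ[e/d](R)))) → 4
  (S ∪ π[z,h](ρ[h/f](ρ[z/u](ρ[e/d](R))))) → 10
  (R ⋈[f=h] (S ∪ π[z,h](ρ[h/f](ρ[z/u](ρ[e/d](R)))))) → 8
  ρ[v/z]((R ⋈[f=h] (S ∪ π[z,h](ρ[h/f](ρ[z/u](ρ[e/d](R))))))) → 8

|E| = 8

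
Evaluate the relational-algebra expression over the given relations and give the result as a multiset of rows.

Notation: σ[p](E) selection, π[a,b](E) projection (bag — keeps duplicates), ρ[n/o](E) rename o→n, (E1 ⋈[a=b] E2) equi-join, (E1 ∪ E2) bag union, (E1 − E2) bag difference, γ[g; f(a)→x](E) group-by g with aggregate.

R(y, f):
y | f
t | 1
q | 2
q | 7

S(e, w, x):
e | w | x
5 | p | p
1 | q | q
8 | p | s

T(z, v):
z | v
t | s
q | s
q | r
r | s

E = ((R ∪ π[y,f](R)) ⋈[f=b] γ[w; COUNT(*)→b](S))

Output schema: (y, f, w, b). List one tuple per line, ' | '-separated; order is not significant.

Row counts bottom-up:
  R → 3
  R → 3
  π[y,f](R) → 3
  (R ∪ π[y,f](R)) → 6
  S → 3
  γ[w; COUNT(*)→b](S) → 2
  ((R ∪ π[y,f](R)) ⋈[f=b] γ[w; COUNT(*)→b](S)) → 4

== RESULT ==
y | f | w | b
q | 2 | p | 2
q | 2 | p | 2
t | 1 | q | 1
t | 1 | q | 1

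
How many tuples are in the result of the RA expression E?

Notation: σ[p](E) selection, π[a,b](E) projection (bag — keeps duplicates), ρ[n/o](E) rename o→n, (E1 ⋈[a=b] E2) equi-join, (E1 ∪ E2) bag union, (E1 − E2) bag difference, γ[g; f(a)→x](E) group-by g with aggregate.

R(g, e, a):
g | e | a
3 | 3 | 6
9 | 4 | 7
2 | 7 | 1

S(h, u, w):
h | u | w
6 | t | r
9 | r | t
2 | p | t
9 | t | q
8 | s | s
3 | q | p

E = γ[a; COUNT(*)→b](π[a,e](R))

Per-node cardinality:
  R → 3
  π[a,e](R) → 3
  γ[a; COUNT(*)→b](π[a,e](R)) → 3

|E| = 3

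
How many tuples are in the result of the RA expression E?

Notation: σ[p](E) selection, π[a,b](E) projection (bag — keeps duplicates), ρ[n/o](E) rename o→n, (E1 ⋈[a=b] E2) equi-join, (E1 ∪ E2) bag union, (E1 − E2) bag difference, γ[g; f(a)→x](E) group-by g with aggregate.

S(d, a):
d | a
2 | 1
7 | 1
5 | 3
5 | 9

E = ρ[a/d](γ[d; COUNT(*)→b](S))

Row counts bottom-up:
  S → 4
  γ[d; COUNT(*)→b](S) → 3
  ρ[a/d](γ[d; COUNT(*)→b](S)) → 3

|E| = 3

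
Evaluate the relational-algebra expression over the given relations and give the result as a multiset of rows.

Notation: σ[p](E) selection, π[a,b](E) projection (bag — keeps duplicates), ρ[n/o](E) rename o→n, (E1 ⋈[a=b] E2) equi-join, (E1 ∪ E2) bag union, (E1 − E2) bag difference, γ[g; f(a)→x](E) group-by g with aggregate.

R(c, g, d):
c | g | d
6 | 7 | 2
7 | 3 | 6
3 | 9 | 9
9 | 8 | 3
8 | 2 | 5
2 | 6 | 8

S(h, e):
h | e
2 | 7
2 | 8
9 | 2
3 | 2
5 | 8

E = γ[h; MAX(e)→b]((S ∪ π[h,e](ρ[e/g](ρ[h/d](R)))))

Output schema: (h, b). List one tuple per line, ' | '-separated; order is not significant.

Row counts bottom-up:
  S → 5
  R → 6
  ρ[h/d](R) → 6
  ρ[e/g](ρ[h/d](R)) → 6
  π[h,e](ρ[e/g](ρ[h/d](R))) → 6
  (S ∪ π[h,e](ρ[e/g](ρ[h/d](R)))) → 11
  γ[h; MAX(e)→b]((S ∪ π[h,e](ρ[e/g](ρ[h/d](R))))) → 6

== RESULT ==
h | b
2 | 8
3 | 8
5 | 8
6 | 3
8 | 6
9 | 9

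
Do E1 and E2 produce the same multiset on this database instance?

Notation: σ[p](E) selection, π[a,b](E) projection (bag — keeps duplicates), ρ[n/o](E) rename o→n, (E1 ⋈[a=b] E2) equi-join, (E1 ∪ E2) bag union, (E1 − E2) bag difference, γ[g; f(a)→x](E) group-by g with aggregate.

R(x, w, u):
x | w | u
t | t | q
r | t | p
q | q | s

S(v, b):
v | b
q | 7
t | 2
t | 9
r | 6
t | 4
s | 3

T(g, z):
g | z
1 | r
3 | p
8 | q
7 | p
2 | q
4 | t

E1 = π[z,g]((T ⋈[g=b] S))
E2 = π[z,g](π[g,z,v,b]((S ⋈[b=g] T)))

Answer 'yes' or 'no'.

E1 row counts bottom-up:
  T → 6
  S → 6
  (T ⋈[g=b] S) → 4
  π[z,g]((T ⋈[g=b] S)) → 4
E2 row counts bottom-up:
  S → 6
  T → 6
  (S ⋈[b=g] T) → 4
  π[g,z,v,b]((S ⋈[b=g] T)) → 4
  π[z,g](π[g,z,v,b]((S ⋈[b=g] T))) → 4

E1 and E2 produce the same multiset:
z | g
p | 3
p | 7
q | 2
t | 4

yes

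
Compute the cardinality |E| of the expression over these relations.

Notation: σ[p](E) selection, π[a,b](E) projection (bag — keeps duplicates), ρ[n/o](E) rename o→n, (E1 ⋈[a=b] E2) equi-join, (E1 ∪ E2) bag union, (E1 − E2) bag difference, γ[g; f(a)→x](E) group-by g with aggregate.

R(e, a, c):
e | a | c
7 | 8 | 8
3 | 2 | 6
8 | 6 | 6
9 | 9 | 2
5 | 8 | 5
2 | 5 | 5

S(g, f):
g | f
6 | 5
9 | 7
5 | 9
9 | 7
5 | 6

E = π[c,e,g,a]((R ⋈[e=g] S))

Row counts bottom-up:
  R → 6
  S → 5
  (R ⋈[e=g] S) → 4
  π[c,e,g,a]((R ⋈[e=g] S)) → 4

|E| = 4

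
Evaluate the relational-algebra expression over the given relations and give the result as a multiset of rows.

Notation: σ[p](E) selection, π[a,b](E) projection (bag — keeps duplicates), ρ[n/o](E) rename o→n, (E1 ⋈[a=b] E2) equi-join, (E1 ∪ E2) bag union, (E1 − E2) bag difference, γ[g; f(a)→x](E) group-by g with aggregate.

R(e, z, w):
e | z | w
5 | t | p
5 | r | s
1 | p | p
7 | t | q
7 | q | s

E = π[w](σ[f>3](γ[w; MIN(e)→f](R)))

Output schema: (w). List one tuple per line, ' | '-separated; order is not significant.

Subexpression sizes:
  R → 5
  γ[w; MIN(e)→f](R) → 3
  σ[f>3](γ[w; MIN(e)→f](R)) → 2
  π[w](σ[f>3](γ[w; MIN(e)→f](R))) → 2

== RESULT ==
w
q
s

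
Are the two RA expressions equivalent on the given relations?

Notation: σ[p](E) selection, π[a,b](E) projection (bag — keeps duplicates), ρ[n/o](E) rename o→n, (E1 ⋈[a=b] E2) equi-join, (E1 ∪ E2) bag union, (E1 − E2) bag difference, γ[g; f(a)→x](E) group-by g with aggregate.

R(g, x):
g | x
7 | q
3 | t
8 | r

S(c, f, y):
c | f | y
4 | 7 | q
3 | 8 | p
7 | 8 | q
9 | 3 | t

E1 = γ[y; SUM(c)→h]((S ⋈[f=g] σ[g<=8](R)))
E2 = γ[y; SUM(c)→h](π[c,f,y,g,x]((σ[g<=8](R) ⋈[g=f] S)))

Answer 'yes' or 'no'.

E1 row counts bottom-up:
  S → 4
  R → 3
  σ[g<=8](R) → 3
  (S ⋈[f=g] σ[g<=8](R)) → 4
  γ[y; SUM(c)→h]((S ⋈[f=g] σ[g<=8](R))) → 3
E2 row counts bottom-up:
  R → 3
  σ[g<=8](R) → 3
  S → 4
  (σ[g<=8](R) ⋈[g=f] S) → 4
  π[c,f,y,g,x]((σ[g<=8](R) ⋈[g=f] S)) → 4
  γ[y; SUM(c)→h](π[c,f,y,g,x]((σ[g<=8](R) ⋈[g=f] S))) → 3

E1 and E2 produce the same multiset:
y | h
p | 3
q | 11
t | 9

yes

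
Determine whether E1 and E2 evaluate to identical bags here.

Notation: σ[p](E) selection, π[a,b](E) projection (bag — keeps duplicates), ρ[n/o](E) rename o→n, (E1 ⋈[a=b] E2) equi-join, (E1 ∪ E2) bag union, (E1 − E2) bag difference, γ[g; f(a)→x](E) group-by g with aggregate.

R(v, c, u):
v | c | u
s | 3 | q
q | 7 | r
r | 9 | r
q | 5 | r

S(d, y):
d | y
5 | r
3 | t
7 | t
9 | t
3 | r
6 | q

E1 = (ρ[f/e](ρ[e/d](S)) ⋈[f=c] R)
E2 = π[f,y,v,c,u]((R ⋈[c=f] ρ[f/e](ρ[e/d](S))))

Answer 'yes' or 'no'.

E1 subexpression sizes:
  S → 6
  ρ[e/d](S) → 6
  ρ[f/e](ρ[e/d](S)) → 6
  R → 4
  (ρ[f/e](ρ[e/d](S)) ⋈[f=c] R) → 5
E2 subexpression sizes:
  R → 4
  S → 6
  ρ[e/d](S) → 6
  ρ[f/e](ρ[e/d](S)) → 6
  (R ⋈[c=f] ρ[f/e](ρ[e/d](S))) → 5
  π[f,y,v,c,u]((R ⋈[c=f] ρ[f/e](ρ[e/d](S)))) → 5

E1 and E2 produce the same multiset:
f | y | v | c | u
3 | r | s | 3 | q
3 | t | s | 3 | q
5 | r | q | 5 | r
7 | t | q | 7 | r
9 | t | r | 9 | r

yes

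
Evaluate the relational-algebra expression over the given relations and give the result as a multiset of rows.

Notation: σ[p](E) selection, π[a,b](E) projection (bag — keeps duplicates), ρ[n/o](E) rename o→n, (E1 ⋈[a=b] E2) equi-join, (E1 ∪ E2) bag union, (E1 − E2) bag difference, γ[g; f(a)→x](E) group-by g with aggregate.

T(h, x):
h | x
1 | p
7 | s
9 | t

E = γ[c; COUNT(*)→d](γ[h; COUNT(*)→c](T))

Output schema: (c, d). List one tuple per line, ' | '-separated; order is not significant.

Row counts bottom-up:
  T → 3
  γ[h; COUNT(*)→c](T) → 3
  γ[c; COUNT(*)→d](γ[h; COUNT(*)→c](T)) → 1

== RESULT ==
c | d
1 | 3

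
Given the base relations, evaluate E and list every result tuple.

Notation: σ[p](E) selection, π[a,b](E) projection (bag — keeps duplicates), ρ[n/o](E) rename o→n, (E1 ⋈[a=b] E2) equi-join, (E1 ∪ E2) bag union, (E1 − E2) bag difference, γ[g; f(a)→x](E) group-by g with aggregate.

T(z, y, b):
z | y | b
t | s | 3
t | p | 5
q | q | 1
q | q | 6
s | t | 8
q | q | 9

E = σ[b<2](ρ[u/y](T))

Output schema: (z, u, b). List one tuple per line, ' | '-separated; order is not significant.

Row counts bottom-up:
  T → 6
  ρ[u/y](T) → 6
  σ[b<2](ρ[u/y](T)) → 1

== RESULT ==
z | u | b
q | q | 1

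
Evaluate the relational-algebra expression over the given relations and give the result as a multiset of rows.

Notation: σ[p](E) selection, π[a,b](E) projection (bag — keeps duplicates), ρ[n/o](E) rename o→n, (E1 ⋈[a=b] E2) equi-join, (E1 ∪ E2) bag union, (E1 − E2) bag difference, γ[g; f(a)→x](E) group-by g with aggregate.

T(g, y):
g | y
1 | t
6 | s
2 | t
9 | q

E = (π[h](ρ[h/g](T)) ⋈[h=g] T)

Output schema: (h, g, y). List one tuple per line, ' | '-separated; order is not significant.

Stepwise |·|:
  T → 4
  ρ[h/g](T) → 4
  π[h](ρ[h/g](T)) → 4
  T → 4
  (π[h](ρ[h/g](T)) ⋈[h=g] T) → 4

== RESULT ==
h | g | y
1 | 1 | t
2 | 2 | t
6 | 6 | s
9 | 9 | q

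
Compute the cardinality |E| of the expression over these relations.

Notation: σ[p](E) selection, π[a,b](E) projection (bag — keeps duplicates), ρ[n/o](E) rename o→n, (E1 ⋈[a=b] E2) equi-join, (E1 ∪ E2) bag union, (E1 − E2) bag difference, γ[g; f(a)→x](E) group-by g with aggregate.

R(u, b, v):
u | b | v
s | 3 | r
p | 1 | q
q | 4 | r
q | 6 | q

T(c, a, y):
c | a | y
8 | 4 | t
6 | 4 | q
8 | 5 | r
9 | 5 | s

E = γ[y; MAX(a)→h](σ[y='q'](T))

Row counts bottom-up:
  T → 4
  σ[y='q'](T) → 1
  γ[y; MAX(a)→h](σ[y='q'](T)) → 1

|E| = 1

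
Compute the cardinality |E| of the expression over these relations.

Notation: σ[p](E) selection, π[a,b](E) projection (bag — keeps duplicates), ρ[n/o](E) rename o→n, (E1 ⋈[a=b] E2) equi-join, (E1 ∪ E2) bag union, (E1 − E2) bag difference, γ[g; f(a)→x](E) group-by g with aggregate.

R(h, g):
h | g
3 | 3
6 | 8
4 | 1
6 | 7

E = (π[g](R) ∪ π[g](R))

Subexpression sizes:
  R → 4
  π[g](R) → 4
  R → 4
  π[g](R) → 4
  (π[g](R) ∪ π[g](R)) → 8

|E| = 8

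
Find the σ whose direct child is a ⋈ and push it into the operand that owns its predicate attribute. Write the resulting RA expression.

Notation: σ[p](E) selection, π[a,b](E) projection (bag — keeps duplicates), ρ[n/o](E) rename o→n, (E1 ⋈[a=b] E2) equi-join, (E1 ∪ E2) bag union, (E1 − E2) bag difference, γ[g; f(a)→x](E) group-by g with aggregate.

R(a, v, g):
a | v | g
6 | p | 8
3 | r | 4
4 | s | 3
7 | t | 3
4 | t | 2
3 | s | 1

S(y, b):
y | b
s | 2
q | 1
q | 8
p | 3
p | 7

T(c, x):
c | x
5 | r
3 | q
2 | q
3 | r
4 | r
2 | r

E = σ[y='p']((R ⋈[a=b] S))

σ filters on y, owned by the right side.
E' = (R ⋈[a=b] σ[y='p'](S))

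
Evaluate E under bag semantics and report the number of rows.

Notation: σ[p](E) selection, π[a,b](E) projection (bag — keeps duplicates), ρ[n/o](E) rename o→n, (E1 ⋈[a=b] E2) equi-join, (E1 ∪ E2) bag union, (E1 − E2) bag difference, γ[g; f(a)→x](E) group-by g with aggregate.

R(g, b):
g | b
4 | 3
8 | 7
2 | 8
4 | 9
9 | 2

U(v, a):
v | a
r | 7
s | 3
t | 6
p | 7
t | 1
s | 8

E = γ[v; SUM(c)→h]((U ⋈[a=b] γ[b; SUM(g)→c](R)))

Per-node cardinality:
  U → 6
  R → 5
  γ[b; SUM(g)→c](R) → 5
  (U ⋈[a=b] γ[b; SUM(g)→c](R)) → 4
  γ[v; SUM(c)→h]((U ⋈[a=b] γ[b; SUM(g)→c](R))) → 3

|E| = 3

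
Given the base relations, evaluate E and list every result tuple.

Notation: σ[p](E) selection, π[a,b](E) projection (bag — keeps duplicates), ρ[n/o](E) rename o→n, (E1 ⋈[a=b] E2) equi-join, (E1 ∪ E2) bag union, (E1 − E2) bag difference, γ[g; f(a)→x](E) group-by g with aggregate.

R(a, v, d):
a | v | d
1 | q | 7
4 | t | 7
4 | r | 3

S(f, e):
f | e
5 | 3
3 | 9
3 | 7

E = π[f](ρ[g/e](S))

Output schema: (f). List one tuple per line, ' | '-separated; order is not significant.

Subexpression sizes:
  S → 3
  ρ[g/e](S) → 3
  π[f](ρ[g/e](S)) → 3

== RESULT ==
f
3
3
5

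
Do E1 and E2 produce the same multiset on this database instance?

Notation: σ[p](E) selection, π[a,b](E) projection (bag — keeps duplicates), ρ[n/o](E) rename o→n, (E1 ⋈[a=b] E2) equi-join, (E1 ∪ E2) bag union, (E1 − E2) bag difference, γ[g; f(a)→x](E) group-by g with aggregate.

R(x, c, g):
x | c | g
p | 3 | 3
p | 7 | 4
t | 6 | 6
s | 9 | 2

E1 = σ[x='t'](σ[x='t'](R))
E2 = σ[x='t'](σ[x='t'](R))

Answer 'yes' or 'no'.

E1 row counts bottom-up:
  R → 4
  σ[x='t'](R) → 1
  σ[x='t'](σ[x='t'](R)) → 1
E2 row counts bottom-up:
  R → 4
  σ[x='t'](R) → 1
  σ[x='t'](σ[x='t'](R)) → 1

E1 and E2 produce the same multiset:
x | c | g
t | 6 | 6

yes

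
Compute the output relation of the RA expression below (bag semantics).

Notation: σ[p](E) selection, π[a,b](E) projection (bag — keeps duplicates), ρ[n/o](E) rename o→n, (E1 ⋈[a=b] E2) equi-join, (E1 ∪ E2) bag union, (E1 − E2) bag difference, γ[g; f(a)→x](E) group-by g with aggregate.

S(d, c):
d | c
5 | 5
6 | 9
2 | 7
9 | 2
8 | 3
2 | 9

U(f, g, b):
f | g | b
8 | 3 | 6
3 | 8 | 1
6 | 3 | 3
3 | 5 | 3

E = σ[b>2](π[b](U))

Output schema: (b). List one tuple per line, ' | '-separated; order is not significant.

Stepwise |·|:
  U → 4
  π[b](U) → 4
  σ[b>2](π[b](U)) → 3

== RESULT ==
b
3
3
6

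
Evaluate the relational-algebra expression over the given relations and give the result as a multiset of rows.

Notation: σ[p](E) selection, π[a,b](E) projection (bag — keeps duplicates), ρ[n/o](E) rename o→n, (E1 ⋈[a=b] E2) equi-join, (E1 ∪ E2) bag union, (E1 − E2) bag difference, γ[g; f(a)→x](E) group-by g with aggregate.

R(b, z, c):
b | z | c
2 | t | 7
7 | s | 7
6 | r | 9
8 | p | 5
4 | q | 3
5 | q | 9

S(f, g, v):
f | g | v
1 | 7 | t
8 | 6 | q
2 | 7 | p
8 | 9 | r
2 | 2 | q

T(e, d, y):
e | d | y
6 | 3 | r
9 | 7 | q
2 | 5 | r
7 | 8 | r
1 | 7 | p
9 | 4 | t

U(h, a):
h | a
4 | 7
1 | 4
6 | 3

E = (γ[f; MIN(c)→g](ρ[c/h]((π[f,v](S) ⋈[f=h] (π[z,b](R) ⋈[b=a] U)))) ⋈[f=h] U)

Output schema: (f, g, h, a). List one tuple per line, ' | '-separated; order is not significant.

Stepwise |·|:
  S → 5
  π[f,v](S) → 5
  R → 6
  π[z,b](R) → 6
  U → 3
  (π[z,b](R) ⋈[b=a] U) → 2
  (π[f,v](S) ⋈[f=h] (π[z,b](R) ⋈[b=a] U)) → 1
  ρ[c/h]((π[f,v](S) ⋈[f=h] (π[z,b](R) ⋈[b=a] U))) → 1
  γ[f; MIN(c)→g](ρ[c/h]((π[f,v](S) ⋈[f=h] (π[z,b](R) ⋈[b=a] U)))) → 1
  U → 3
  (γ[f; MIN(c)→g](ρ[c/h]((π[f,v](S) ⋈[f=h] (π[z,b](R) ⋈[b=a] U)))) ⋈[f=h] U) → 1

== RESULT ==
f | g | h | a
1 | 1 | 1 | 4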